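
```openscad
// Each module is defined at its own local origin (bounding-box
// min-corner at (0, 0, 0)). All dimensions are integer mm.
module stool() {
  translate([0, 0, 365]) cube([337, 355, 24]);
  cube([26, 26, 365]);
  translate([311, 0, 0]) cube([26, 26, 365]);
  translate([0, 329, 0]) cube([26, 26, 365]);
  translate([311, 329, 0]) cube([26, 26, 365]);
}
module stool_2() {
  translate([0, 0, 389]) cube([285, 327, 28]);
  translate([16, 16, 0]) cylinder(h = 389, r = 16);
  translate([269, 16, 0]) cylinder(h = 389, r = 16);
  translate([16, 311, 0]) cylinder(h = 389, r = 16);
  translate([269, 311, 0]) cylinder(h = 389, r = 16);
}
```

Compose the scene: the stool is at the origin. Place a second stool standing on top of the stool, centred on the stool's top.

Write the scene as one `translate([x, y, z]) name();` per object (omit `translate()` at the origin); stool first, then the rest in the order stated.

stool();
translate([26, 14, 389]) stool_2();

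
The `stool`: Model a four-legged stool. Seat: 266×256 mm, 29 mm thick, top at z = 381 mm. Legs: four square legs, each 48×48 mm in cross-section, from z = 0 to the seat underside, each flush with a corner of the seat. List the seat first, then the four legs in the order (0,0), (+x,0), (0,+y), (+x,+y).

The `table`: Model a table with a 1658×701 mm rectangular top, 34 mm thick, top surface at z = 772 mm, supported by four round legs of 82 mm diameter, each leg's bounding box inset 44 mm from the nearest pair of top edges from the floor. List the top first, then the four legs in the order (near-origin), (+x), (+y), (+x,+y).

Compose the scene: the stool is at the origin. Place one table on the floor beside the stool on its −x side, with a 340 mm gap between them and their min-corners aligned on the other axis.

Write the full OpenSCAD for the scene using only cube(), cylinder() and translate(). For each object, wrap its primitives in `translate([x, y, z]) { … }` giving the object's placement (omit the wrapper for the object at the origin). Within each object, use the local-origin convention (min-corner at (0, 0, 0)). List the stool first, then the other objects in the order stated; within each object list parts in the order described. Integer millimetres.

translate([0, 0, 352]) cube([266, 256, 29]);
cube([48, 48, 352]);
translate([218, 0, 0]) cube([48, 48, 352]);
translate([0, 208, 0]) cube([48, 48, 352]);
translate([218, 208, 0]) cube([48, 48, 352]);
translate([-1998, 0, 0]) {
  translate([0, 0, 738]) cube([1658, 701, 34]);
  translate([85, 85, 0]) cylinder(h = 738, r = 41);
  translate([1573, 85, 0]) cylinder(h = 738, r = 41);
  translate([85, 616, 0]) cylinder(h = 738, r = 41);
  translate([1573, 616, 0]) cylinder(h = 738, r = 41);
}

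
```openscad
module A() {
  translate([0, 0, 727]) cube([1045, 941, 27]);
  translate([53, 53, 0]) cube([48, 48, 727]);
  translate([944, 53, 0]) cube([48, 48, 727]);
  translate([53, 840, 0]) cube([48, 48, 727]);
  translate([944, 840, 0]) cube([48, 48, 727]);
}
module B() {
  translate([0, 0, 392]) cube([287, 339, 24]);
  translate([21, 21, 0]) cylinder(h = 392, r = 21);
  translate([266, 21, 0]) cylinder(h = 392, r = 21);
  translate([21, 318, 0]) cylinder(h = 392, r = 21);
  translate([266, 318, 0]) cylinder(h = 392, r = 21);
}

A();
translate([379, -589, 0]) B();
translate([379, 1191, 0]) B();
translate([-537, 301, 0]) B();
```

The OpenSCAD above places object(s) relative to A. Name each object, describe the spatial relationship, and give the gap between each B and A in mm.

A is a table. B is a stool. Three stools sit around the table at the −y, +y, −x sides. The gap between each stool and the table is 250 mm.

Each stool's nearest face is 250 mm from the table's bounding box.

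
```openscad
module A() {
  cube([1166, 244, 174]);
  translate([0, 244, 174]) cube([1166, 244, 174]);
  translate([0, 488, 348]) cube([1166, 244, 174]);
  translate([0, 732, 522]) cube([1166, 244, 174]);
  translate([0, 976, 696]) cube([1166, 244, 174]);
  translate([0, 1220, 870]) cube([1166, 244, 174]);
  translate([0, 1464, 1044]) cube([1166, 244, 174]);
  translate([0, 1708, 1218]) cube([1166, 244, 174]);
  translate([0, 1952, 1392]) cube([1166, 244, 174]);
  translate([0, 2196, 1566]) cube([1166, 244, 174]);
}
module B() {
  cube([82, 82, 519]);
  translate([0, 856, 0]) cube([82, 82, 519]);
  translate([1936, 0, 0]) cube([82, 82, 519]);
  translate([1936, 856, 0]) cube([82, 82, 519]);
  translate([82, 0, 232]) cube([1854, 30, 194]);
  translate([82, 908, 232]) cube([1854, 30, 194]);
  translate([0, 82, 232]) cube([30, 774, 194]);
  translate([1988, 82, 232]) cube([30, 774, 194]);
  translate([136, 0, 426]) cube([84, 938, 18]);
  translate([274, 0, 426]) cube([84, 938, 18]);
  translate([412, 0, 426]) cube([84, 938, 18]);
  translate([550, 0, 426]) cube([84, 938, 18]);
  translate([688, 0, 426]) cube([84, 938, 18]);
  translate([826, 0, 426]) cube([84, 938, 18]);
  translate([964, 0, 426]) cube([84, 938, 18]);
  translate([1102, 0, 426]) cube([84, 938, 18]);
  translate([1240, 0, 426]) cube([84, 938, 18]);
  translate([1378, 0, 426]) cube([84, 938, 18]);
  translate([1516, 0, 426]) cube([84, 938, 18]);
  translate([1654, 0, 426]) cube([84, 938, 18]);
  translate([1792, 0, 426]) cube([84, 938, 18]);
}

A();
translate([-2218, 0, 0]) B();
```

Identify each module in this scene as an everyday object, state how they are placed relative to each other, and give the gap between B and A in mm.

A is a staircase. B is a bed frame. The bed frame is on the floor beside the staircase on its −x side. The gap between the bed frame and the staircase is 200 mm.

The bed frame's nearest face is 200 mm from the staircase's −x face.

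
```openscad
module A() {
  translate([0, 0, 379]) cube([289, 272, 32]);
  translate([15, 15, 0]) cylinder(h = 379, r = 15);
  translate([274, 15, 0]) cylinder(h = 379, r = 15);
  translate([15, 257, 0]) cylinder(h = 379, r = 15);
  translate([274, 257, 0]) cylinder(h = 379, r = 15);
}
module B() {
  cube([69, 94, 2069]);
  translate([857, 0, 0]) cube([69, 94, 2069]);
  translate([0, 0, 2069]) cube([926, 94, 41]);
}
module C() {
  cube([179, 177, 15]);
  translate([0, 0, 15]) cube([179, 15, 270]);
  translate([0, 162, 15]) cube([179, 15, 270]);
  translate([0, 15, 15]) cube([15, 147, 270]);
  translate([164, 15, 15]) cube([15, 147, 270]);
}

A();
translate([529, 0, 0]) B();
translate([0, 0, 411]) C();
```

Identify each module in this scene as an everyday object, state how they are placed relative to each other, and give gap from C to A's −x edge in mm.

A is a stool. B is a door frame. C is an open box. The door frame is on the floor beside the stool on its +x side. The open box is on top of the stool. The gap from the open box to the stool's −x edge is 0 mm.

The open box's min-x is at 0; the stool's min-x is 0; gap = 0 mm.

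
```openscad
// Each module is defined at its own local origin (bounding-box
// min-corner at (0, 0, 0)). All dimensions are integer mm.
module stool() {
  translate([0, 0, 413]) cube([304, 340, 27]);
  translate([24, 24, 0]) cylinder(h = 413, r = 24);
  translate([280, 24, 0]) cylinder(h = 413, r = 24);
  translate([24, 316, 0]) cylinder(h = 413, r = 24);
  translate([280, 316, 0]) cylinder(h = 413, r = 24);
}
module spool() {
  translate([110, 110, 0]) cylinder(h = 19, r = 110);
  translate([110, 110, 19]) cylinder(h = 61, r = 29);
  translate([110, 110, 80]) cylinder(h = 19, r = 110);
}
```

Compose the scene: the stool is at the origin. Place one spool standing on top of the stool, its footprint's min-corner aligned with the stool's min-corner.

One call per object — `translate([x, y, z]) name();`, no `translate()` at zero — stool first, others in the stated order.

stool();
translate([0, 0, 440]) spool();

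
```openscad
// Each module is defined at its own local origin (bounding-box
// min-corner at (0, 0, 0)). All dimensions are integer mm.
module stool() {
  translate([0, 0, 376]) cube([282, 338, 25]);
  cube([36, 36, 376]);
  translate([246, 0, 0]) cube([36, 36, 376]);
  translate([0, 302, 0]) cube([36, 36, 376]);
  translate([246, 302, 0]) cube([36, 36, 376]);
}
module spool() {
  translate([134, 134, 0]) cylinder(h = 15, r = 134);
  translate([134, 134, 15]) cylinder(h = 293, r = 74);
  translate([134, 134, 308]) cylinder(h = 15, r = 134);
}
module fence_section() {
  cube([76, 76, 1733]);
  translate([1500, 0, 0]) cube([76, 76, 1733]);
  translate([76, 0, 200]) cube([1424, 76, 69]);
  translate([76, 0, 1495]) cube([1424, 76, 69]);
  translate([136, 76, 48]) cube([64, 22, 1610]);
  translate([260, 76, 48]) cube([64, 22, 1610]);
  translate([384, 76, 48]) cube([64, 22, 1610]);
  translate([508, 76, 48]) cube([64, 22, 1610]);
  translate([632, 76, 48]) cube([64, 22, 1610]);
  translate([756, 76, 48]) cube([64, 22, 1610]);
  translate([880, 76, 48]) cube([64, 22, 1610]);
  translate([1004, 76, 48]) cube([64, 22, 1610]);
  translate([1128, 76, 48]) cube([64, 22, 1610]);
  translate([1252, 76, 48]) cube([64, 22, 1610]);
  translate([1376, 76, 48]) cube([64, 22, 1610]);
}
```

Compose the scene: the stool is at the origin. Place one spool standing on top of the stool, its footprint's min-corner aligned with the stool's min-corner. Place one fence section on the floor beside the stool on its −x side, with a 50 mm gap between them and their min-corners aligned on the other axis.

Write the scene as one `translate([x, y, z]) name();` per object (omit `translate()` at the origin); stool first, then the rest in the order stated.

stool();
translate([0, 0, 401]) spool();
translate([-1626, 0, 0]) fence_section();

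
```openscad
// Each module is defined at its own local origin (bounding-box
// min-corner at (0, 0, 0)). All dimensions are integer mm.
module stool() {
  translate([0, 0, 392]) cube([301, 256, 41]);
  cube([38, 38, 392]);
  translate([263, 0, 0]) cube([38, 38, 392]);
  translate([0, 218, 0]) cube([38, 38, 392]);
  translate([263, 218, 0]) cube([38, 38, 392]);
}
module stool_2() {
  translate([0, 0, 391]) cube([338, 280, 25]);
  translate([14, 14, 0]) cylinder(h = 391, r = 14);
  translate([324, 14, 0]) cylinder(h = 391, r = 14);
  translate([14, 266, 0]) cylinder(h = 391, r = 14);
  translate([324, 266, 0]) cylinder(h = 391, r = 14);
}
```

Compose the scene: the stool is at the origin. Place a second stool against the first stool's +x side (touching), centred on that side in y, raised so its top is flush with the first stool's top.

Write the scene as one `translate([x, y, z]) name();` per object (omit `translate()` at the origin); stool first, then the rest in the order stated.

stool();
translate([301, -12, 17]) stool_2();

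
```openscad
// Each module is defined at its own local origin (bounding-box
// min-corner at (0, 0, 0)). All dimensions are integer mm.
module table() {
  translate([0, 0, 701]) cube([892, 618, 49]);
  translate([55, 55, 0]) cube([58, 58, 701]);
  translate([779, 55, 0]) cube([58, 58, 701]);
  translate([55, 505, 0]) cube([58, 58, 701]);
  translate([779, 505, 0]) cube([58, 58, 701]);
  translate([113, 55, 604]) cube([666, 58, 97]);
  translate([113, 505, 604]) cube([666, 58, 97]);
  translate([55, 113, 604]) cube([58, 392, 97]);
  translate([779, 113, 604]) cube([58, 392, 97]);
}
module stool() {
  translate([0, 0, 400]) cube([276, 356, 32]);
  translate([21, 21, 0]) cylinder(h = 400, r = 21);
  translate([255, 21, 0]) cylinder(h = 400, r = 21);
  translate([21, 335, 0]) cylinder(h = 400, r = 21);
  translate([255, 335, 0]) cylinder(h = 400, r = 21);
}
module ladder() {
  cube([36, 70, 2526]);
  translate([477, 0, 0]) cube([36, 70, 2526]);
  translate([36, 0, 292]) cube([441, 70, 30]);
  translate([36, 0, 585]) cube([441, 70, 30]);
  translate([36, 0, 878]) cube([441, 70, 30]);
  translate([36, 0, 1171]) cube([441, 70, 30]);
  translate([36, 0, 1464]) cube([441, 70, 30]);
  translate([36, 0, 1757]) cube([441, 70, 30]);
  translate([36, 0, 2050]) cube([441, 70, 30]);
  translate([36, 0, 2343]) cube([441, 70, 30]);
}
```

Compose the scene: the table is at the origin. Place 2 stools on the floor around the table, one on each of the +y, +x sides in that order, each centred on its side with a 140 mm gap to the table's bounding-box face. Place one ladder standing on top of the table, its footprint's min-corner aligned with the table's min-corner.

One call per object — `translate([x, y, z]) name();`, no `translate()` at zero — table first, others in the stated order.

table();
translate([308, 758, 0]) stool();
translate([1032, 131, 0]) stool();
translate([0, 0, 750]) ladder();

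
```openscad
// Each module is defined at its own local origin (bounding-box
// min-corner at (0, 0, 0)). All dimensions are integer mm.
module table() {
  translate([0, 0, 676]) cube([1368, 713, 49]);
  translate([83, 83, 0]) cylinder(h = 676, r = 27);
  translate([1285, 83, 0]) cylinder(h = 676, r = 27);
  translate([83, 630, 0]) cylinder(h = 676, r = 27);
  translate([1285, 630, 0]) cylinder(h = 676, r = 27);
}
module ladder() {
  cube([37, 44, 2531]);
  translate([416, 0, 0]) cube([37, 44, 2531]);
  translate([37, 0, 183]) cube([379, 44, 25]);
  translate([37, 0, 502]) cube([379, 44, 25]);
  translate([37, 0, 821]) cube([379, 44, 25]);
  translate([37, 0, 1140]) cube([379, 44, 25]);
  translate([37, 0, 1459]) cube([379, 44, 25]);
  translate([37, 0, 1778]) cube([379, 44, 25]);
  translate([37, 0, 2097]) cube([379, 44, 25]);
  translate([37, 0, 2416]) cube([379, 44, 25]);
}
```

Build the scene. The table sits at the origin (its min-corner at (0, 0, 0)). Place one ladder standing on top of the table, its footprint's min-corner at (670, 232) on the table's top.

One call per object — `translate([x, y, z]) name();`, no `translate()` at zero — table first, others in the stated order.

table();
translate([670, 232, 725]) ladder();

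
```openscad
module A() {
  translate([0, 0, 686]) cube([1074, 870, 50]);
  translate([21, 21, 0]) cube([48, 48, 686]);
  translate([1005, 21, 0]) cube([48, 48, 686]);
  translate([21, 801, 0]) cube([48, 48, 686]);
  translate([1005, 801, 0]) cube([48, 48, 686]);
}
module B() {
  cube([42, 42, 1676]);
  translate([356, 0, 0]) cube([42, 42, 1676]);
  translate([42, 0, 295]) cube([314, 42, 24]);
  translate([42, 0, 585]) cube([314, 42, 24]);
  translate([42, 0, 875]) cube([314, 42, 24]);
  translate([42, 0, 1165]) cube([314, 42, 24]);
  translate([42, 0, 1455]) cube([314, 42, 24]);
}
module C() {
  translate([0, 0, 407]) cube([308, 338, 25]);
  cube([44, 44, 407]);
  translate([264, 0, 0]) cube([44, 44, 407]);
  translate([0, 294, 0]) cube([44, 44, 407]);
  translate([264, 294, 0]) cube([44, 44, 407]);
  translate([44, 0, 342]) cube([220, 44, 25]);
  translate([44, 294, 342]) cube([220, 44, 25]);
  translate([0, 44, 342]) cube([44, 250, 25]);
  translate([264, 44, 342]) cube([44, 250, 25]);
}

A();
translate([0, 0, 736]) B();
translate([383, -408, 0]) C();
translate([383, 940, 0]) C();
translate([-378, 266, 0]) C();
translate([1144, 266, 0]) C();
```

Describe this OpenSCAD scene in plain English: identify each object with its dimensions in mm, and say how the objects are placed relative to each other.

A is a table: top 1074 mm (x) × 870 mm (y), 50 mm thick, upper face at z = 736 mm, on four 48×48 mm square legs, each inset 21 mm from the nearest pair of top edges, running from z = 0 to the bottom of the top.

B is a straight ladder. Two 42×42 mm vertical rails, 1676 mm tall, stand 398 mm apart (outside-to-outside) with their front faces coplanar on the −y side. 5 rungs, each 42 mm deep and 24 mm tall, span between the inner faces of the rails, front faces flush with the rails. The lowest rung's underside is at z = 295 mm and rungs are spaced 290 mm apart (underside to underside).

C is a simple wooden stool: a rectangular seat 308 mm (x) by 338 mm (y), 25 mm thick, top face at z = 432 mm, on four square legs, each 44×44 mm in cross-section. The legs rest on z = 0, each flush with a corner of the seat. Four stretchers, 44 mm wide and 25 mm tall, connect adjacent legs with their undersides at z = 342 mm, each running between the inner faces of the legs it joins and aligned with the legs' outer faces on the other axis.

The ladder is on top of the table. Four stools sit around the table at the −y, +y, −x, +x sides.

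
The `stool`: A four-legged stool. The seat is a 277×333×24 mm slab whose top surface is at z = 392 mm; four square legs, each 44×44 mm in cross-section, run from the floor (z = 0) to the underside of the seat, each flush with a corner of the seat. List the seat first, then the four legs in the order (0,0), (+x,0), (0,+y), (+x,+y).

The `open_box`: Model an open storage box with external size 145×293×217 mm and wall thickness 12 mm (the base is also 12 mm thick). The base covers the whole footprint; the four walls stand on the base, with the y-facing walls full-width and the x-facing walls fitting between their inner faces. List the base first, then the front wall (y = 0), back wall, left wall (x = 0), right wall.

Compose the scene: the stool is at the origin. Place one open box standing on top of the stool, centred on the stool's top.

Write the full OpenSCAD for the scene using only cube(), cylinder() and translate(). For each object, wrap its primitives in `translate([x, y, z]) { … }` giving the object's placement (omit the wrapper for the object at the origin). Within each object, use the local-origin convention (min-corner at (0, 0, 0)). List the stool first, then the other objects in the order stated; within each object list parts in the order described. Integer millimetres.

translate([0, 0, 368]) cube([277, 333, 24]);
cube([44, 44, 368]);
translate([233, 0, 0]) cube([44, 44, 368]);
translate([0, 289, 0]) cube([44, 44, 368]);
translate([233, 289, 0]) cube([44, 44, 368]);
translate([66, 20, 392]) {
  cube([145, 293, 12]);
  translate([0, 0, 12]) cube([145, 12, 205]);
  translate([0, 281, 12]) cube([145, 12, 205]);
  translate([0, 12, 12]) cube([12, 269, 205]);
  translate([133, 12, 12]) cube([12, 269, 205]);
}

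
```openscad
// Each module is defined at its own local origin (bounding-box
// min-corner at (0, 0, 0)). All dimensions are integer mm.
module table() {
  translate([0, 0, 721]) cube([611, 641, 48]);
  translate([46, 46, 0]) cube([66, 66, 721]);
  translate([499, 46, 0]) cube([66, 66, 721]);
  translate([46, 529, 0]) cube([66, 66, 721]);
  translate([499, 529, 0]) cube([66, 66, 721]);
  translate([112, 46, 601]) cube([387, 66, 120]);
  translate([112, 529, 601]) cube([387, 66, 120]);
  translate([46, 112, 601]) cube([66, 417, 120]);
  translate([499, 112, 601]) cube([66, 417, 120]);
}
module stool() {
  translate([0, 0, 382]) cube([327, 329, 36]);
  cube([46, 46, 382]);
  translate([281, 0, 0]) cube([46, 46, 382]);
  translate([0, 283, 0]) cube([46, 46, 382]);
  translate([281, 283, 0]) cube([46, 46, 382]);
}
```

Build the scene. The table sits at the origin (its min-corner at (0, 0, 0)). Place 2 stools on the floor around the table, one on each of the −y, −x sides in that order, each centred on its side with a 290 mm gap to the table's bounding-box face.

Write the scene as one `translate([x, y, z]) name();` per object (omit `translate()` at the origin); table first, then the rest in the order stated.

table();
translate([142, -619, 0]) stool();
translate([-617, 156, 0]) stool();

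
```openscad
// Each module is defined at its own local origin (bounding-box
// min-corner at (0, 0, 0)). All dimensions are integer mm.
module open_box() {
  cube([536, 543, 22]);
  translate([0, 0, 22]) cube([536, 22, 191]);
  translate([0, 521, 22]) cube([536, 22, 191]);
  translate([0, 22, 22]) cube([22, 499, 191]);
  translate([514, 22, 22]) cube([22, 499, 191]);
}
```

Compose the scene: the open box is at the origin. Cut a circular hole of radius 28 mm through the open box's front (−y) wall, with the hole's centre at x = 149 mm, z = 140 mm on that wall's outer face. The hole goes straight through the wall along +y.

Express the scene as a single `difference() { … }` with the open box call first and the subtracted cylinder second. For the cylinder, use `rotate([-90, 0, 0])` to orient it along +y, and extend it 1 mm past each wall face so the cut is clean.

difference() {
  open_box();
  translate([149, -1, 140]) rotate([-90, 0, 0]) cylinder(h = 24, r = 28);
}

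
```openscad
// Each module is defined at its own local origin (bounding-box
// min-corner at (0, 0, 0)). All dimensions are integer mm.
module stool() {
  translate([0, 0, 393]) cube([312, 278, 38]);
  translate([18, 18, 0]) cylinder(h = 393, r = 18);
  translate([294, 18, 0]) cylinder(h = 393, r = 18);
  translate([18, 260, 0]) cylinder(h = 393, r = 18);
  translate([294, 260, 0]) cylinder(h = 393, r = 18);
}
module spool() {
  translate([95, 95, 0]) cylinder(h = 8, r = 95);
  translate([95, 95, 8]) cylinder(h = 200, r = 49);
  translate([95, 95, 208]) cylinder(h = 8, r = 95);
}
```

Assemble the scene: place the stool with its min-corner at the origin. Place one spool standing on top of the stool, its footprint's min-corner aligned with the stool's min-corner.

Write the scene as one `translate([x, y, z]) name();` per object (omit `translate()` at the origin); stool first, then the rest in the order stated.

stool();
translate([0, 0, 431]) spool();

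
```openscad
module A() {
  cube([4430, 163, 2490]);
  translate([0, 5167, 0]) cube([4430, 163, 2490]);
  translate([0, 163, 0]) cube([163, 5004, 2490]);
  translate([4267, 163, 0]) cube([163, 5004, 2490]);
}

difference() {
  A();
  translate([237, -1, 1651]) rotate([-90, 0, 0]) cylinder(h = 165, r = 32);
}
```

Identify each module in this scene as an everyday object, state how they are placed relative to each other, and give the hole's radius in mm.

A is a house frame. The house frame has a circular hole through its front wall. The hole's radius is 32 mm.

The subtracted cylinder has r = 32 mm.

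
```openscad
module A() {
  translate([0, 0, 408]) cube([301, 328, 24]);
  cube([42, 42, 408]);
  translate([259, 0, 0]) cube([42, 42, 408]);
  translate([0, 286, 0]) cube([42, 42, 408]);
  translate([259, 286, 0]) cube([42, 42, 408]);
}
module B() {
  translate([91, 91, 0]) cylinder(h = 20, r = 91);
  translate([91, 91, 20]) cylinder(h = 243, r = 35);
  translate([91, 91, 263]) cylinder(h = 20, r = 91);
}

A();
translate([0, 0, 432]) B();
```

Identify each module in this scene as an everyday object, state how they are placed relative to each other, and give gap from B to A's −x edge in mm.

The spool's min-x is at 0; the stool's min-x is 0; gap = 0 mm.

A is a stool. B is a spool. The spool is on top of the stool. The gap from the spool to the stool's −x edge is 0 mm.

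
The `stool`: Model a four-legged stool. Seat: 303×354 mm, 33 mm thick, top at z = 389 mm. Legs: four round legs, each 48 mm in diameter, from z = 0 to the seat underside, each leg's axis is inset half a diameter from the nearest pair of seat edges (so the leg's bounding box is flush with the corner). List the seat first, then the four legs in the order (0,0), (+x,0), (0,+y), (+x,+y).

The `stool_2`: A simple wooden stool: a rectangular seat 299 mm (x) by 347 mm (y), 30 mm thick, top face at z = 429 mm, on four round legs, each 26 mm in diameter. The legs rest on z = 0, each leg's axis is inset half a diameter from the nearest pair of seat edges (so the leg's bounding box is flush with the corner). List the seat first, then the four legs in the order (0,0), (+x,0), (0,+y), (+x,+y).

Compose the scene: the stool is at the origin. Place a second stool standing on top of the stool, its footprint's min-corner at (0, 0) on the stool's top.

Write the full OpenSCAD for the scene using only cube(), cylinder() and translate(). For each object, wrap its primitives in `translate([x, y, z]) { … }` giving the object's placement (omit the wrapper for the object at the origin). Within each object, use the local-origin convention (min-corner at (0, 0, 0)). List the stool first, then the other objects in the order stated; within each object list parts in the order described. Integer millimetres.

translate([0, 0, 356]) cube([303, 354, 33]);
translate([24, 24, 0]) cylinder(h = 356, r = 24);
translate([279, 24, 0]) cylinder(h = 356, r = 24);
translate([24, 330, 0]) cylinder(h = 356, r = 24);
translate([279, 330, 0]) cylinder(h = 356, r = 24);
translate([0, 0, 389]) {
  translate([0, 0, 399]) cube([299, 347, 30]);
  translate([13, 13, 0]) cylinder(h = 399, r = 13);
  translate([286, 13, 0]) cylinder(h = 399, r = 13);
  translate([13, 334, 0]) cylinder(h = 399, r = 13);
  translate([286, 334, 0]) cylinder(h = 399, r = 13);
}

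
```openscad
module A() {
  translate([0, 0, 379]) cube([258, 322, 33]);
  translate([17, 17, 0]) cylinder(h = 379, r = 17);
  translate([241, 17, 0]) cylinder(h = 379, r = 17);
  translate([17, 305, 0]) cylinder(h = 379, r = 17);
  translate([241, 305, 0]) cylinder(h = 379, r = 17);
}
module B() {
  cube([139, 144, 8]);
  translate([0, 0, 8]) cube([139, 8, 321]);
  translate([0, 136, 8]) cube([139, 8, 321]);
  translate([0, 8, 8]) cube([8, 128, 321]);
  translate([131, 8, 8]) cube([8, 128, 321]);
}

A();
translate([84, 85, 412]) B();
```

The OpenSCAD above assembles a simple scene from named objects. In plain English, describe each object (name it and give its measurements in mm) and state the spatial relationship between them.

A is a four-legged stool. The seat is 258×322 mm, 33 mm thick, top at z = 412 mm. It stands on four round legs, each 34 mm in diameter, from z = 0 to the seat underside, each leg's axis is inset half a diameter from the nearest pair of seat edges (so the leg's bounding box is flush with the corner).

B is an open-topped rectangular box: outside dimensions 139×144×329 mm, with a uniform wall and base thickness of 8 mm. The base is a full 139×144 slab on the floor; four walls sit on top of the base. The front and back walls (the −y and +y sides) span the full width; the two side walls fit between them.

The open box is on top of the stool.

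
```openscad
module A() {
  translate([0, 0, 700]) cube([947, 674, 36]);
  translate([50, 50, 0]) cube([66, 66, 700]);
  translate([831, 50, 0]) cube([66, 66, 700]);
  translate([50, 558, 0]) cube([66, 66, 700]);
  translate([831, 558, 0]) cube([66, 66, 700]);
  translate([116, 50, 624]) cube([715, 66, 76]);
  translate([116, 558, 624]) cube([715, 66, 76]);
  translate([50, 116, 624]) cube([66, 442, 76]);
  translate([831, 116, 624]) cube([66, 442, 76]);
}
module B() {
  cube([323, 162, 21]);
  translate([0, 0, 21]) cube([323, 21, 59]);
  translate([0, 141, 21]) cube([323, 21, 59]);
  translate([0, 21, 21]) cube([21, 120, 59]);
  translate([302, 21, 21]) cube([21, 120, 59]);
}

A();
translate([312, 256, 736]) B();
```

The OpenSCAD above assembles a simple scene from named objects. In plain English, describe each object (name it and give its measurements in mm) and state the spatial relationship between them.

A is a rectangular dining table. The top is 947×674×36 mm with its upper surface at z = 736 mm. It stands on four 66×66 mm square legs, each inset 50 mm from the nearest pair of top edges, running from the floor to the underside of the top. Four apron rails, 66 mm thick and 76 mm tall, run between adjacent legs with their top edges flush with the underside of the top and their outer faces flush with the legs' outer faces.

B is an open-topped rectangular box: outside dimensions 323×162×80 mm, with a uniform wall and base thickness of 21 mm. The base is a full 323×162 slab on the floor; four walls sit on top of the base. The front and back walls (the −y and +y sides) span the full width; the two side walls fit between them.

The open box is on top of the table, centred.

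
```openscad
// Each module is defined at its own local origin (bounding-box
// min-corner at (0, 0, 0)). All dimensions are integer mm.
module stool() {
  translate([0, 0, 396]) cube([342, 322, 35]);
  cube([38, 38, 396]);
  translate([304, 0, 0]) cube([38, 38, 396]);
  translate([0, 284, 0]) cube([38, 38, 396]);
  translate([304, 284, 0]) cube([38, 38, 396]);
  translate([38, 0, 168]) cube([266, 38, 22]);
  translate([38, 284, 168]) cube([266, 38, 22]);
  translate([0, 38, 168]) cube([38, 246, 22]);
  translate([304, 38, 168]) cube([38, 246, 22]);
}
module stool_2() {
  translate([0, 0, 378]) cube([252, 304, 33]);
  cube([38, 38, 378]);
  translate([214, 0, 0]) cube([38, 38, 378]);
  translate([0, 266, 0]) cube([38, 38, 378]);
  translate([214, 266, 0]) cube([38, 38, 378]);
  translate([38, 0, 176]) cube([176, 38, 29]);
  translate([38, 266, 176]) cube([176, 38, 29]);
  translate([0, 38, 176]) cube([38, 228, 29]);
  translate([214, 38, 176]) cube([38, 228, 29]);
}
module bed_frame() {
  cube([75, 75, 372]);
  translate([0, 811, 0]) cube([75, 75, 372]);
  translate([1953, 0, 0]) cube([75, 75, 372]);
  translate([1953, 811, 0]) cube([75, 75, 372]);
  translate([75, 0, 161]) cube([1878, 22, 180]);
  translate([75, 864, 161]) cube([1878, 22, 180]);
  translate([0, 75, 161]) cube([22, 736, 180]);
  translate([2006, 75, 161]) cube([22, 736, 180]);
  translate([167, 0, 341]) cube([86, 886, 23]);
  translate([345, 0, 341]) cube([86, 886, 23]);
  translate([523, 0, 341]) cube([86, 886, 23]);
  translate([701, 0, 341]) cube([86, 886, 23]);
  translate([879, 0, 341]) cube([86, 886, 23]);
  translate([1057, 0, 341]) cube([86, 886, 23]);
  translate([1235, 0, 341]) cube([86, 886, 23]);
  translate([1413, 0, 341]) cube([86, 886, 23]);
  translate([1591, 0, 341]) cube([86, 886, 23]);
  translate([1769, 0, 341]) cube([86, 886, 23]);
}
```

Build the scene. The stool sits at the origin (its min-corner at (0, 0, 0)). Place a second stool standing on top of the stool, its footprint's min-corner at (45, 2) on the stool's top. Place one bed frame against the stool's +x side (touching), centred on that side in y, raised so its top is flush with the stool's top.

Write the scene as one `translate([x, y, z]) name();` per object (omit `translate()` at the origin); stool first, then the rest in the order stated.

stool();
translate([45, 2, 431]) stool_2();
translate([342, -282, 59]) bed_frame();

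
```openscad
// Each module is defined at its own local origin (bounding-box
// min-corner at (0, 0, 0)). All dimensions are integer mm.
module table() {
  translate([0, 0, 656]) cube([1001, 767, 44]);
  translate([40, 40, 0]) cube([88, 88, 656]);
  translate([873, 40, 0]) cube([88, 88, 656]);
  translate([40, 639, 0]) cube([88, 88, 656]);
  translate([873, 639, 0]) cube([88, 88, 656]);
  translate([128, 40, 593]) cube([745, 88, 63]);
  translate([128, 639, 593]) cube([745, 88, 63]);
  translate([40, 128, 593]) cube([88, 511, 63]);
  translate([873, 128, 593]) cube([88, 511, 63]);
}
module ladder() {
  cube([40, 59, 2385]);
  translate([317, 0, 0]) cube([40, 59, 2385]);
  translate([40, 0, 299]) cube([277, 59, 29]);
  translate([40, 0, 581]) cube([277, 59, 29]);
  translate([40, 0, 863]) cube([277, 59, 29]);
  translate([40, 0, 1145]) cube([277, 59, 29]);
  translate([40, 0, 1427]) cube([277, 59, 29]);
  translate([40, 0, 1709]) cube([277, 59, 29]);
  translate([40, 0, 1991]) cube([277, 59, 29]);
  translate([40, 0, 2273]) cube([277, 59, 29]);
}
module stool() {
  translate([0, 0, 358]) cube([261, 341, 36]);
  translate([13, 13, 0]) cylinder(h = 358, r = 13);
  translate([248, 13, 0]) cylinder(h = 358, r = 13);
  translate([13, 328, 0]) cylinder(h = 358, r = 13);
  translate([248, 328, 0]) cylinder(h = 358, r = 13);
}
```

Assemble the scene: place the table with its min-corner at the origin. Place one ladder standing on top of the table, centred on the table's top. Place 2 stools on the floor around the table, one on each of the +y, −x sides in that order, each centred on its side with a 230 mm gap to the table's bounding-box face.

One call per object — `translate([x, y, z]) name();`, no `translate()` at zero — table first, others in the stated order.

table();
translate([322, 354, 700]) ladder();
translate([370, 997, 0]) stool();
translate([-491, 213, 0]) stool();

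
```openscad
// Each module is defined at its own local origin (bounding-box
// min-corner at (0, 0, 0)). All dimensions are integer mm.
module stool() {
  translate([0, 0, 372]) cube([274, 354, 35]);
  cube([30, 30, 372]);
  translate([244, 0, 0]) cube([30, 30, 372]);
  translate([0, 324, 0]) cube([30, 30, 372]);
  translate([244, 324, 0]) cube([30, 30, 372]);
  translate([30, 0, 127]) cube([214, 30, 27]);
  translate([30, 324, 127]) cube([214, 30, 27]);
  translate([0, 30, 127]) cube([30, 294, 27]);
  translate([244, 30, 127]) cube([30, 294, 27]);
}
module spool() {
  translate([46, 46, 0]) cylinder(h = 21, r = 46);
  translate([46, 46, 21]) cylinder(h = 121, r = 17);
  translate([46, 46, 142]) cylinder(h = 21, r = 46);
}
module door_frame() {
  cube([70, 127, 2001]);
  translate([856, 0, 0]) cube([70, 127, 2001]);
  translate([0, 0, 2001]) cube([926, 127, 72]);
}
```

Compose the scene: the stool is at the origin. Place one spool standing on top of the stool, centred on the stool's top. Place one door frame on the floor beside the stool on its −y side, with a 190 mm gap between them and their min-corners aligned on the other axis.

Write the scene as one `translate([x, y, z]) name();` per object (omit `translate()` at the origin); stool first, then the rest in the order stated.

stool();
translate([91, 131, 407]) spool();
translate([0, -317, 0]) door_frame();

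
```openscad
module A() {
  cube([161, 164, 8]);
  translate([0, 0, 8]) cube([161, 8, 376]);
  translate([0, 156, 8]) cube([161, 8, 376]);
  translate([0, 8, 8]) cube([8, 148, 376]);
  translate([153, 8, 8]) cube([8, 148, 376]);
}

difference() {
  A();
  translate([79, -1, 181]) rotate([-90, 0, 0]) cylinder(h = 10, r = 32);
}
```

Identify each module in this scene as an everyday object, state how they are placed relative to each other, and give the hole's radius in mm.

The subtracted cylinder has r = 32 mm.

A is an open box. The open box has a circular hole through its front wall. The hole's radius is 32 mm.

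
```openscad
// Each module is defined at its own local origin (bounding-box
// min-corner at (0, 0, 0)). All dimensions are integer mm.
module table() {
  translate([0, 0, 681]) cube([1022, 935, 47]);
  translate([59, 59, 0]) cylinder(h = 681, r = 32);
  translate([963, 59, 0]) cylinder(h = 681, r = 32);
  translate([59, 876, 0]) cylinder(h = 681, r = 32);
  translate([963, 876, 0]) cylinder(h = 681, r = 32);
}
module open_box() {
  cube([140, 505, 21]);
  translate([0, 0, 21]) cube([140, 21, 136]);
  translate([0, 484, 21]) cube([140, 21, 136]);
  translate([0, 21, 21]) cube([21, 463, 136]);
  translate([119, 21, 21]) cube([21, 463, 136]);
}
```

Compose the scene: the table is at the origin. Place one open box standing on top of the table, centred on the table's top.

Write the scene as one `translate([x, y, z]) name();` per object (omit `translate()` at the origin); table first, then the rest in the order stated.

table();
translate([441, 215, 728]) open_box();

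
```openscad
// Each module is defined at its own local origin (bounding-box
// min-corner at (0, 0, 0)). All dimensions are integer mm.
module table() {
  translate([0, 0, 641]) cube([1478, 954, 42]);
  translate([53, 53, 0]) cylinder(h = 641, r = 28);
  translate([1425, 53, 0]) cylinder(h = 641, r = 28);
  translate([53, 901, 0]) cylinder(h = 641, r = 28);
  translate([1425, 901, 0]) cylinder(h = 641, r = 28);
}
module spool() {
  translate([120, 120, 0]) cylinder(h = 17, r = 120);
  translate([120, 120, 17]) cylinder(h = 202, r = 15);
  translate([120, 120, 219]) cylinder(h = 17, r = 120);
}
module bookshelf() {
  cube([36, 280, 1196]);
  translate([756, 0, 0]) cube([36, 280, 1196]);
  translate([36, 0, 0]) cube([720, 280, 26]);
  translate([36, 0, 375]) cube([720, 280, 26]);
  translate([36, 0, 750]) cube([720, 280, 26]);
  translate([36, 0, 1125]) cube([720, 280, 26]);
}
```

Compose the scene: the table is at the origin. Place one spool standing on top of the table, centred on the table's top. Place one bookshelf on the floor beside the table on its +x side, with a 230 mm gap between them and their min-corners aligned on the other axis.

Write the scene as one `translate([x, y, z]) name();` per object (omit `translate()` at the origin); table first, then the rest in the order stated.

table();
translate([619, 357, 683]) spool();
translate([1708, 0, 0]) bookshelf();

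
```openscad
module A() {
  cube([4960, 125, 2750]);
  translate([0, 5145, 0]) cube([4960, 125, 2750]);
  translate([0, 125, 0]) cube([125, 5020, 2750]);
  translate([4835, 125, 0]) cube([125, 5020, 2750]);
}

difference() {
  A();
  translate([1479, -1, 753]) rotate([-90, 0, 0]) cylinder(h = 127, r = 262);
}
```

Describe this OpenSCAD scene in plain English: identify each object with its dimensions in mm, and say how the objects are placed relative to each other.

A is the wall frame of a small rectangular building: four walls, each 2750 mm tall and 125 mm thick, enclosing a footprint 4960 mm (x) by 5270 mm (y) outside-to-outside, with no floor or roof. The front and back walls (the −y and +y sides) span the full width; the two side walls fit between them.

The house frame has a circular hole of radius 262 mm through its front wall, centred at (x = 1479, z = 753).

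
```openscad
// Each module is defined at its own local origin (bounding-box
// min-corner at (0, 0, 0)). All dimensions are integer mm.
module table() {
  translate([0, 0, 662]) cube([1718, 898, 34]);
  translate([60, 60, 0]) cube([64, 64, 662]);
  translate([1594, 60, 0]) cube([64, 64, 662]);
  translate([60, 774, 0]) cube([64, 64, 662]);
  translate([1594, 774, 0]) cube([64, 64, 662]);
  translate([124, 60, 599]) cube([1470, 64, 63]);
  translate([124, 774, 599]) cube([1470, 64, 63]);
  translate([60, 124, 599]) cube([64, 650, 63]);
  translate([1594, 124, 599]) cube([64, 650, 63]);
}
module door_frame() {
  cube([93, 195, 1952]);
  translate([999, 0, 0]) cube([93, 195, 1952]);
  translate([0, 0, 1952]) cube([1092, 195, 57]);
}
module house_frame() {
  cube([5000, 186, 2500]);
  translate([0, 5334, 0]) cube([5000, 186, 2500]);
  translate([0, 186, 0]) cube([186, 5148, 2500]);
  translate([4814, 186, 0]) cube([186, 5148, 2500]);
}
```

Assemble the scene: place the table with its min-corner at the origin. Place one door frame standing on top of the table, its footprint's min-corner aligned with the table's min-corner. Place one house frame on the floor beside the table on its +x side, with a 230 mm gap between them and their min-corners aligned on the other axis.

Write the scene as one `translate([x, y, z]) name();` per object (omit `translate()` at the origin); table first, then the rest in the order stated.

table();
translate([0, 0, 696]) door_frame();
translate([1948, 0, 0]) house_frame();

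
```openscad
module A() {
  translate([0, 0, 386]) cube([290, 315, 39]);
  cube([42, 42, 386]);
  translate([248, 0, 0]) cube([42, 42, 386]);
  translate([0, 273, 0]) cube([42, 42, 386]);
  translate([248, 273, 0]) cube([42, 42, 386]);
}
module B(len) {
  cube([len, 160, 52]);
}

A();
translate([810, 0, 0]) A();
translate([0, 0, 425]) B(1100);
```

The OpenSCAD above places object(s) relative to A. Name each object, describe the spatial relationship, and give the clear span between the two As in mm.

Second stool starts at x = 810; first ends at x = 290; clear span = 810 − 290 = 520 mm.

A is a stool. B is a beam. A beam spans the tops of two stools. The clear span between the two stools is 520 mm.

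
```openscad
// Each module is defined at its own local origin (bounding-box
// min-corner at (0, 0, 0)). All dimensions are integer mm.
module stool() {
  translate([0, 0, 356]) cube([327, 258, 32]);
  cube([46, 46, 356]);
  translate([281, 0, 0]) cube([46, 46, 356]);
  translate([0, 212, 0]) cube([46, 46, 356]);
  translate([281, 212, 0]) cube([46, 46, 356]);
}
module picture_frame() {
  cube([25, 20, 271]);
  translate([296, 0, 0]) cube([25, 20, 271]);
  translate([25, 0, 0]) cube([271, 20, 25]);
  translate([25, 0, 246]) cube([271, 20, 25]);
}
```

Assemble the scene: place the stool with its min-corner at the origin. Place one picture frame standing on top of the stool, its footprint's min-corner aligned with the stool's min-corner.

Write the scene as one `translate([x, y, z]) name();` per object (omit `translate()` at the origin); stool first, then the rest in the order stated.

stool();
translate([0, 0, 388]) picture_frame();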